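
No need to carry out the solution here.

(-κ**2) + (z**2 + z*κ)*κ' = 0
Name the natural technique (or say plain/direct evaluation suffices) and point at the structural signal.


Diagnosis: the homogeneous substitution — the slope's numerator and denominator share total degree; set v = κ/z and the equation drops to separable form. With the right rearrangement (exchanging the roles of the variables where needed), this also fits a Bernoulli template; the homogeneous substitution reads the structure directly.


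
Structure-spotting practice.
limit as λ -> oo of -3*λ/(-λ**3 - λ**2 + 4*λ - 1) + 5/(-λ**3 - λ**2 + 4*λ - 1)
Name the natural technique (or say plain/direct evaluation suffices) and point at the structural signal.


Diagnosis: dominant-term comparison — at large λ only the top-degree terms survive; compare the leading terms and the limit falls out. As a single quotient, the ∞/∞ shape would yield to repeated differentiation as well — the growth comparison gets there in one look.


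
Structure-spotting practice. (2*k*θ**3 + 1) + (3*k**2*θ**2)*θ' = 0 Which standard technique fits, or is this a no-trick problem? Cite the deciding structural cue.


Verdict: the exact-equation method — 2*k*θ**3 + 1 and 3*k**2*θ**2 pass the exactness check on the nose, so no integrating factor in k or θ is needed at all.


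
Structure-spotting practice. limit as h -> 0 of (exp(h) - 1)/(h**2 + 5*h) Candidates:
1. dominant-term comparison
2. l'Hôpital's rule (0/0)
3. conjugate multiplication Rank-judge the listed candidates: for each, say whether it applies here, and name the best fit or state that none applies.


Best approach: l'Hôpital's rule (0/0) — the 0/0 form at 0 is the signature situation for l'Hôpital's rule. The standard small-argument limits would also carry it; the rule is the systematic route.
- dominant-term comparison: no dominant-degree comparison decides it.
- l'Hôpital's rule (0/0) — applicable, and directly so.
- conjugate multiplication: no divergent radical difference is present for a conjugate pair to cancel.


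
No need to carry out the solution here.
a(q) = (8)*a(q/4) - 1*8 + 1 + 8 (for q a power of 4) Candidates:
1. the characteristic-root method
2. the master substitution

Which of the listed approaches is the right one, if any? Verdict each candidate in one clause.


Diagnosis: the master substitution — the index is divided (q/4), not shifted — substitute q = 4^m to straighten it into a shift recurrence.
- the characteristic-root method — a divided-index call is not the fixed-shift linear shape that characteristic roots solve.
- the master substitution — yes, a natural case for it.


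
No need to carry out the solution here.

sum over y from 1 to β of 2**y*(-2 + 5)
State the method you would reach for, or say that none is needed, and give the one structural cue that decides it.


Method: the geometric series formula — check a ratio of consecutive terms: it is 2, independent of the index, so the geometric formula closes the sum.


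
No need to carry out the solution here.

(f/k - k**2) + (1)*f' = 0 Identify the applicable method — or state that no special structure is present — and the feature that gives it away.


Diagnosis: a linear integrating factor — linear in the unknown with genuine forcing: multiply through by the exponential of the integrated coefficient and the left side closes into one derivative.


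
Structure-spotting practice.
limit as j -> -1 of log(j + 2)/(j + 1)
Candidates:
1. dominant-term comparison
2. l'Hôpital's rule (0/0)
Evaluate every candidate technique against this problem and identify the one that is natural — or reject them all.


Best approach: l'Hôpital's rule (0/0) — substituting -1 gives 0 over 0; differentiate top and bottom once and re-evaluate. A local series expansion at the point resolves it as well; the rule is the packaged version of that step.
- dominant-term comparison: no dominant-degree comparison decides it.
- l'Hôpital's rule (0/0) — applicable, and directly so.


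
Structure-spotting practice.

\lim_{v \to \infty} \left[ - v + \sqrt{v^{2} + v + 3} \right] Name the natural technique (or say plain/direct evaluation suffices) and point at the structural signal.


Technique: conjugate multiplication — \sqrt{v^{2} + v + 3} and v both blow up, but their difference is tame once the conjugate rationalizes it.


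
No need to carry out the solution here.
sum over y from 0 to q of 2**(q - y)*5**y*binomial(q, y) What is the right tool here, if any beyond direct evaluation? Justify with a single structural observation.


Method: the binomial theorem — terms weighting binomial(q, y) against matched powers of 5 and 2 reassemble into (5 + 2)^q by the binomial theorem.


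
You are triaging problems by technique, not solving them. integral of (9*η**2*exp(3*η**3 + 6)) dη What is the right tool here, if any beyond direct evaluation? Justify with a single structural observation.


Diagnosis: u-substitution — the only nontrivial dependence routes through 3*η**3 + 6, whose derivative supplies the leftover factor up to a constant multiple — u = 3*η**3 + 6 flattens it.


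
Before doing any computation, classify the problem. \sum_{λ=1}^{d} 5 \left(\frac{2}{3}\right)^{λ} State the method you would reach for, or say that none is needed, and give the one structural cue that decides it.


Method: the geometric series formula — check a ratio of consecutive terms: it is \frac{2}{3}, independent of the index, so the geometric formula closes the sum.


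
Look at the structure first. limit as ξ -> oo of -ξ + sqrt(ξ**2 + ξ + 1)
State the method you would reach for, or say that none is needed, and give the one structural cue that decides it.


Technique: conjugate multiplication — divergence minus divergence hides a finite answer — expose it by pairing sqrt(ξ**2 + ξ + 1) - ξ with its conjugate.


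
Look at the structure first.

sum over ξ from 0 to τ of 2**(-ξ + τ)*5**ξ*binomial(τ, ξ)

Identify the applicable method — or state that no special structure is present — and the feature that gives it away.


Best approach: the binomial theorem — binomial(τ, ξ) weighting matched powers of 5 and 2 is the expanded form of (5 + 2)^τ — fold it back up.


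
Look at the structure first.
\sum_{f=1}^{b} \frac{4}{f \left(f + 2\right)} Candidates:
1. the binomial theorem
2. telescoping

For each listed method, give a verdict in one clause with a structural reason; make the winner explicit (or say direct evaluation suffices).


Best approach: telescoping — \frac{4}{f \left(f + 2\right)} hides a difference of shifted reciprocals — decompose it and the middle of the sum vanishes.
- the binomial theorem: the summand does not match any term pattern of an expanded binomial power.
- telescoping — yes, a natural case for it.


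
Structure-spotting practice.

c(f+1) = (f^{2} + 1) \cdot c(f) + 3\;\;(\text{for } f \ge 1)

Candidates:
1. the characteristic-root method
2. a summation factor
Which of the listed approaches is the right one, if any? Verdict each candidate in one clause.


Verdict: a summation factor — one step of memory with a weight f^{2} + 1 that changes as the index grows — the summation-factor construction is built for this.
- the characteristic-root method: the coefficients vary with the index, breaking the constant-coefficient structure the method needs.
- a summation factor: yes — fits the structure here.


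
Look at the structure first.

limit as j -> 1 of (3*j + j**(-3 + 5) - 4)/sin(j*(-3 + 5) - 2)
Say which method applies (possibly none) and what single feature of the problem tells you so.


Best approach: l'Hôpital's rule (0/0) — substituting 1 gives 0 over 0; differentiate top and bottom once and re-evaluate. Known elementary limits would finish this too — the rule just bypasses the case analysis.


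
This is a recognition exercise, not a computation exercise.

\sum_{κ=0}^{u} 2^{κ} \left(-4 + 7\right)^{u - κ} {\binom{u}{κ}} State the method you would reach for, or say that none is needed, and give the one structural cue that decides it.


Best approach: the binomial theorem — the binomial coefficients weight matched powers of 2 and (-4 + 7), which is exactly the expansion of a binomial power.


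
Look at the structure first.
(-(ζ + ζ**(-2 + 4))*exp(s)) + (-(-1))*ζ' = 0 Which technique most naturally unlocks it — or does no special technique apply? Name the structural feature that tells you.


Method: separation of variables — separating collects all ζ-dependence with the derivative and leaves all s-dependence opposite: variables separate. A Bernoulli substitution applies to this equation as given; separation takes the same equation in its displayed form.


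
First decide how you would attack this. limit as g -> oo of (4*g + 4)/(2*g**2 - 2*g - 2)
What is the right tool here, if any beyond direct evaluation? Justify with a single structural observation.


Best approach: dominant-term comparison — divide by the highest power of g present: lower-order terms vanish and the dominant ratio remains. As a single quotient, the ∞/∞ shape would yield to repeated differentiation as well — the growth comparison gets there in one look.


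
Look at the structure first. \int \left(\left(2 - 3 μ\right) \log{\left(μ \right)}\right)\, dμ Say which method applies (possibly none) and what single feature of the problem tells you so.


Verdict: integration by parts — the logarithm \log{\left(μ \right)} has no power-rule antiderivative to read off directly, but its derivative is algebraic — so differentiate \log{\left(μ \right)} and integrate the polynomial factor 2 - 3 μ.


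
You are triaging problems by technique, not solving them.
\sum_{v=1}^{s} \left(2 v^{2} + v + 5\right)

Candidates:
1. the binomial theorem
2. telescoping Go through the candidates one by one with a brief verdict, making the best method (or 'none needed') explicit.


Verdict: no special technique — constant-multiple powers of v with no cancellation partners and no common ratio — use the standard power-sum formulas.
- the binomial theorem: there is no sum-raised-to-a-power identity hiding in these terms.
- telescoping — as presented, consecutive terms share no shifted copy to cancel against — no rewrite is on display to change that.


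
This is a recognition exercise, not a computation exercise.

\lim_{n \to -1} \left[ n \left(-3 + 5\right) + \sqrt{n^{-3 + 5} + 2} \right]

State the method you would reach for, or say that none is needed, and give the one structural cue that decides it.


Diagnosis: no special technique — no zero denominators, no indeterminate clash at -1 — substitute and read off the value.


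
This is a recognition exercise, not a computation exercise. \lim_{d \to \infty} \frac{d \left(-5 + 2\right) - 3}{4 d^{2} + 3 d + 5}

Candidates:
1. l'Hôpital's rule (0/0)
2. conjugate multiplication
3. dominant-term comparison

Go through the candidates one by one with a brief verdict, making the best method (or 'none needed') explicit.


Technique: dominant-term comparison — divide by the highest power of d present: lower-order terms vanish and the dominant ratio remains.
- l'Hôpital's rule (0/0) — viewed as a single quotient this runs to ∞/∞, not the 0/0 clash this candidate addresses; an at-infinity variant of the rule would resolve it, but comparing leading growth reads the answer without differentiating.
- conjugate multiplication — no difference of divergent radicals appears, so rationalizing has nothing to cancel.
- dominant-term comparison: yes — fits the structure here.


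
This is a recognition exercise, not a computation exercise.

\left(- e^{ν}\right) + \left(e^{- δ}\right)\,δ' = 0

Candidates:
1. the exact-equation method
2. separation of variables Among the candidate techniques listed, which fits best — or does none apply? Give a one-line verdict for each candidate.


Verdict: separation of variables — one side of the product carries the independent variable, the other the unknown — the textbook separation shape.
- the exact-equation method: with no real cross-dependence between the variables, the exact-equation machinery is a detour rather than the natural reading.
- separation of variables: applicable, and directly so.


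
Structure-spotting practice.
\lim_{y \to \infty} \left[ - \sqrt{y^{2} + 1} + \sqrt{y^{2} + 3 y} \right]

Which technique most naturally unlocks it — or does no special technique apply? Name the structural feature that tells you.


Method: conjugate multiplication — an infinity-minus-infinity difference with a surviving radical — multiply by the conjugate to cancel the divergence.


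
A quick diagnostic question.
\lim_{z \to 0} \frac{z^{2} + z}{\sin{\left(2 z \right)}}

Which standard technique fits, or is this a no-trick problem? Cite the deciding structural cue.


Technique: l'Hôpital's rule (0/0) — numerator and denominator both vanish at 0 — a genuine 0/0 form, which is exactly when l'Hôpital applies. Expanding numerator and denominator to first order gives the same value — the rule automates exactly that.


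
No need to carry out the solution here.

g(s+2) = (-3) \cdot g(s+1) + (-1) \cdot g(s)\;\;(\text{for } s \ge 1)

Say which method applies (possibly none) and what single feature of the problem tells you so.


Diagnosis: the characteristic-root method — linear, homogeneous, constant coefficients: solutions of the form r^s exist — find the roots of the characteristic polynomial.


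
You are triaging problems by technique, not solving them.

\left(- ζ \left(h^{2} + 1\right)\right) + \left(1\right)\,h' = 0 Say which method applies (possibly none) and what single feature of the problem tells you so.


Method: separation of variables — solved for the derivative, the right side splits multiplicatively into a function of each variable alone — divide and integrate each side.


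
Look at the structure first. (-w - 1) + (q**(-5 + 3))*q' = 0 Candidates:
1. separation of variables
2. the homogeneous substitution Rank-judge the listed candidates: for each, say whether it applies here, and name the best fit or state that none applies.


Verdict: separation of variables — all dependence on the two variables factors apart, the defining separable shape.
- separation of variables: applicable, and directly so.
- the homogeneous substitution: the ratio of the variables does not determine the slope.


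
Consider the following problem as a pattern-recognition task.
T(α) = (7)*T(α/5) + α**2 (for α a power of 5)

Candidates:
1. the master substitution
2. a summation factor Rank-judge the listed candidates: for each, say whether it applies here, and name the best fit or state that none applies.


Method: the master substitution — a divide-and-conquer shape: argument α/5, so change variables with α = 5^m and solve the linear version.
- the master substitution: applies; the problem has the shape this method handles.
- a summation factor — the recursion divides its index rather than shifting it — there is no previous-term chain for a summation factor to telescope.


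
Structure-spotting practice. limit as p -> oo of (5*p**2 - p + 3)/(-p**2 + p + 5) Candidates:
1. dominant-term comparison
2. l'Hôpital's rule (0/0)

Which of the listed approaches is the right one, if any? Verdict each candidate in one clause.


Technique: dominant-term comparison — divide by the highest power of p present: lower-order terms vanish and the dominant ratio remains.
- dominant-term comparison: yes — fits the structure here.
- l'Hôpital's rule (0/0): as a single quotient the expression runs to ∞/∞ at the limit point — an at-infinity form of the rule would apply, though the leading-growth comparison is the direct reading.


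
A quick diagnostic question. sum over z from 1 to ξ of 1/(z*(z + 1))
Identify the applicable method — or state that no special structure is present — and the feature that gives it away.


Technique: telescoping — poles of 1/(z*(z + 1)) differ by an integer, the telltale of a telescoping partial-fraction sum.


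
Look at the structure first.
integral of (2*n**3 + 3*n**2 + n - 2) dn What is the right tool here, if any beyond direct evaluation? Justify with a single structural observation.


Technique: no special technique — scan for structure and find none: constant multiples of powers of n, integrate directly.


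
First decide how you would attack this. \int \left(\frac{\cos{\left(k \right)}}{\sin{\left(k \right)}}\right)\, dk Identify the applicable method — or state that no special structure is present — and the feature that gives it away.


Method: u-substitution — collected, the integrand has one factor that is, up to a constant, the derivative of an inner expression the rest depends on — substitute for that inner expression.


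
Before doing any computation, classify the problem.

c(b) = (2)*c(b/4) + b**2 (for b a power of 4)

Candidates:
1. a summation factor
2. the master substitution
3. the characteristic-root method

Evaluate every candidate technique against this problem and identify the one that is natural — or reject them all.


Verdict: the master substitution — divide-the-index recursion (b/4 inside the call) straightens out once the index is rewritten as 4^m.
- a summation factor: a divided-index call is outside the fixed-shift first-order family a summation factor normalizes.
- the master substitution: yes — fits the structure here.
- the characteristic-root method: a divided-index call is not the fixed-shift linear shape that characteristic roots solve.


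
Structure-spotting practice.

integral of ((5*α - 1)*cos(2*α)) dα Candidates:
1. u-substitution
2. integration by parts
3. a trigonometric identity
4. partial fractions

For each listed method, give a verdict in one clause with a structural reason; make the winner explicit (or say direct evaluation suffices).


Diagnosis: integration by parts — the integrand splits as 5*α - 1 times cos(2*α) — repeatedly differentiating the polynomial part kills it, which is the parts ladder.
- u-substitution — no subexpression of the integrand pairs with its own derivative as a factor — individual terms may offer their own substitutions, but any change of variable covering the whole integral would have to be constructed from outside the expression.
- integration by parts: yes, a natural case for it.
- a trigonometric identity — no even trigonometric power and no product of distinct frequencies to rewrite.
- partial fractions — there is no rational-function structure to decompose.


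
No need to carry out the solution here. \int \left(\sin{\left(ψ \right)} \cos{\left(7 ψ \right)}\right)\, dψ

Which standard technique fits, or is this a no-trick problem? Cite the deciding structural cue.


Technique: a trigonometric identity — two sinusoids at different rates multiply in \sin{\left(ψ \right)} \cos{\left(7 ψ \right)}; the product-to-sum identity uncouples them.


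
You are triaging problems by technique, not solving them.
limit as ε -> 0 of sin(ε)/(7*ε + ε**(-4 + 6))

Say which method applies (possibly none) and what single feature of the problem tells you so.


Technique: l'Hôpital's rule (0/0) — substituting 0 gives 0 over 0; differentiate top and bottom once and re-evaluate. A first-order expansion at the point is an equally standard path; the rule packages it.


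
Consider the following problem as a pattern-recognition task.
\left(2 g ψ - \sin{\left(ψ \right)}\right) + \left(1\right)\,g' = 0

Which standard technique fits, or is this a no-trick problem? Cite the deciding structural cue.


Technique: a linear integrating factor — linear in the unknown with genuine forcing: multiply through by the exponential of the integrated coefficient and the left side closes into one derivative.


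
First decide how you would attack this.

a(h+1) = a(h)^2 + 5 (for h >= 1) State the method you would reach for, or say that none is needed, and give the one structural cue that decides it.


Method: no special technique — nonlinear feedback in the recursion rules out every root- or factor-based technique.


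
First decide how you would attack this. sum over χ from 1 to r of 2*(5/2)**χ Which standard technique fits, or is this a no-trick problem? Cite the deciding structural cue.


Verdict: the geometric series formula — term-over-term division gives 5/2 every time — index-free ratio, geometric sum formula applies.


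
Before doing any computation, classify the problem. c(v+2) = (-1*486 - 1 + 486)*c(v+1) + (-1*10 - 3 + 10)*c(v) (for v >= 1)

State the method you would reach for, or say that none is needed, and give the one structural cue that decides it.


Diagnosis: the characteristic-root method — shift-invariance with fixed coefficients calls for exponential trials; the characteristic polynomial finds every r^v.


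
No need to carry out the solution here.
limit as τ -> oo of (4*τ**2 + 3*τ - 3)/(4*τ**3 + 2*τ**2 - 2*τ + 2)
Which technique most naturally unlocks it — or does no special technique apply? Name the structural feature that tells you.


Technique: dominant-term comparison — divide by the highest power of τ present: lower-order terms vanish and the dominant ratio remains. l'Hôpital's at-infinity variant applies to the expression viewed as a single quotient; the leading-term comparison is the direct route.


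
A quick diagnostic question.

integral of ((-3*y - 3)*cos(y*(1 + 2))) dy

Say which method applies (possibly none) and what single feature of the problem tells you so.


Technique: integration by parts — the integrand splits as -3*y - 3 times cos(y*(1 + 2)) — repeatedly differentiating the polynomial part kills it, which is the parts ladder.


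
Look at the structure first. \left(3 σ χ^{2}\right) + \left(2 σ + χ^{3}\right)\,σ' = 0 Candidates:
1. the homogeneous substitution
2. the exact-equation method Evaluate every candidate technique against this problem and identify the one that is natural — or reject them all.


Method: the exact-equation method — 3 σ χ^{2} and 2 σ + χ^{3} pass the exactness check on the nose, so no integrating factor in χ or σ is needed at all.
- the homogeneous substitution: solved for the derivative, the right side changes under joint scaling of the two variables.
- the exact-equation method — yes, a natural case for it.


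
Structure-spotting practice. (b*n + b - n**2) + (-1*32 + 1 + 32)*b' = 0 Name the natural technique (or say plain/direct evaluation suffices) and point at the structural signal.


Verdict: a linear integrating factor — linear in the unknown with genuine forcing: multiply through by the exponential of the integrated coefficient and the left side closes into one derivative.


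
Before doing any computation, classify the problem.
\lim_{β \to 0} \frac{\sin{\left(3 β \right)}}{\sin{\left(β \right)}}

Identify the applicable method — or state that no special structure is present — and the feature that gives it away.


Best approach: l'Hôpital's rule (0/0) — plug in 0: top and bottom both hit zero, so differentiate each and retry. A first-order expansion at the point is an equally standard path; the rule packages it.


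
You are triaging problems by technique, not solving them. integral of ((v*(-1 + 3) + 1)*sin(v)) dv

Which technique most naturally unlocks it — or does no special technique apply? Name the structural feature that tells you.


Best approach: integration by parts — a polynomial factor (v*(-1 + 3) + 1) multiplies sin(v); differentiating (v*(-1 + 3) + 1) lowers its degree while sin(v) integrates cleanly, so parts wins.


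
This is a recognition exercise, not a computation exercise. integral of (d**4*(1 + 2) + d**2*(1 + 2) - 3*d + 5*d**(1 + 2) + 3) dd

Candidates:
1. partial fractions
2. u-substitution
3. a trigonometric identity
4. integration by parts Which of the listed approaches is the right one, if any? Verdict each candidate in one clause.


Best approach: no special technique — scan for structure and find none: constant multiples of powers of d, integrate directly.
- partial fractions: the expression is not a ratio of polynomials that decomposes further.
- u-substitution: any workable substitution here is cosmetic — the integrand is already in directly integrable form.
- a trigonometric identity: no sine or cosine appears, so there is nothing for a trigonometric identity to act on.
- integration by parts — parts would only shuffle a directly integrable integrand.


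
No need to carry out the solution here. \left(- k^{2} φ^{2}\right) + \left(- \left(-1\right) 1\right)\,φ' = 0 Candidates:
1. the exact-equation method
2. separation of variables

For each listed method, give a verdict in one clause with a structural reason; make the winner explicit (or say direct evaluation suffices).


Diagnosis: separation of variables — all dependence on the two variables factors apart, the defining separable shape.
- the exact-equation method: the mixed partial derivatives differ, so the left side is not a total differential.
- separation of variables: yes, a natural case for it.


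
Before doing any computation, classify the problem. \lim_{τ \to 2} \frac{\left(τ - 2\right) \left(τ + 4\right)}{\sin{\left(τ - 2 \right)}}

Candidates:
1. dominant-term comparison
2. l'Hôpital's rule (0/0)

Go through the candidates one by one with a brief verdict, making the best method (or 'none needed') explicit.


Diagnosis: l'Hôpital's rule (0/0) — numerator and denominator both vanish at 2 — a genuine 0/0 form, which is exactly when l'Hôpital applies. Known elementary limits would finish this too — the rule just bypasses the case analysis.
- dominant-term comparison — leading-power comparison does not apply to this form.
- l'Hôpital's rule (0/0): applies; the problem has the shape this method handles.


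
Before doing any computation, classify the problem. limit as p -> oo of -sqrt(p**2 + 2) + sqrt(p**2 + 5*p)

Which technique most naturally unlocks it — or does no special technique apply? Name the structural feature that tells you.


Verdict: conjugate multiplication — sqrt(p**2 + 5*p) and sqrt(p**2 + 2) both blow up, but their difference is tame once the conjugate rationalizes it.


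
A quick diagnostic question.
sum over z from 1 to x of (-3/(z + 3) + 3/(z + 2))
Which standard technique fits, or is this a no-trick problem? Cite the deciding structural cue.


Method: telescoping — a difference of consecutive values of one function (3/(z + 2) at one index and the next) — telescoping by construction.


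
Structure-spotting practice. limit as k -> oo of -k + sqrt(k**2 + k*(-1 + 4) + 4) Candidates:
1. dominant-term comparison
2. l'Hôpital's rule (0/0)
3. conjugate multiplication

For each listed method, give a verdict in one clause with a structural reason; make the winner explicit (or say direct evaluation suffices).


Best approach: conjugate multiplication — sqrt(k**2 + k*(-1 + 4) + 4) and k both blow up, but their difference is tame once the conjugate rationalizes it.
- dominant-term comparison: leading-power comparison does not apply to this form.
- l'Hôpital's rule (0/0): the expression is a difference driving to ∞ − ∞, not a 0/0 quotient — there is no ratio for the rule to differentiate.
- conjugate multiplication: yes — fits the structure here.


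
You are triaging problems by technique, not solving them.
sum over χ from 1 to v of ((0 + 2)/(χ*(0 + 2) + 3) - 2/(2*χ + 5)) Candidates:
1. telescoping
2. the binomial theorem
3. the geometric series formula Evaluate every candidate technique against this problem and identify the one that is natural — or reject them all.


Technique: telescoping — each term adds (0 + 2)/(χ*(0 + 2) + 3) and subtracts the same expression advanced one index; that subtracted piece cancels against the next term's added copy — only the boundary terms survive.
- telescoping — yes — fits the structure here.
- the binomial theorem — there is no pair of bases whose matched powers would reassemble into a single binomial power.
- the geometric series formula: dividing successive terms gives an index-dependent quantity, not a constant.


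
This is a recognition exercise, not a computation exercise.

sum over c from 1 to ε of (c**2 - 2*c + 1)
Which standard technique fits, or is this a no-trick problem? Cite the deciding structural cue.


Verdict: no special technique — recognize the absence of structure: constant-multiple powers of c summed plainly, no special method required.


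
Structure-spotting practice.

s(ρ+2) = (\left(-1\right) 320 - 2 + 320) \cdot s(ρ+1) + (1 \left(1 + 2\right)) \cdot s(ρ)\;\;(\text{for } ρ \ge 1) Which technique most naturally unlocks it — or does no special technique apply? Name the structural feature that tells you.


Verdict: the characteristic-root method — every coefficient is a fixed number and the forcing is zero — substitute r^ρ and read off the root equation.


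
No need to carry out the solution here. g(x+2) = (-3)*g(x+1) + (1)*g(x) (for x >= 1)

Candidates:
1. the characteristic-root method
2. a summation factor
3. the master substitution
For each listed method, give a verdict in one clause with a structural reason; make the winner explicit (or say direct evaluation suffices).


Method: the characteristic-root method — because shifting x leaves the equation's coefficients unchanged, exponential trials reduce it to algebra.
- the characteristic-root method: a fit — the right tool for this form.
- a summation factor: the recurrence reaches back more than one step, outside the first-order family a summation factor normalizes.
- the master substitution — the recursion shifts the index rather than dividing it.


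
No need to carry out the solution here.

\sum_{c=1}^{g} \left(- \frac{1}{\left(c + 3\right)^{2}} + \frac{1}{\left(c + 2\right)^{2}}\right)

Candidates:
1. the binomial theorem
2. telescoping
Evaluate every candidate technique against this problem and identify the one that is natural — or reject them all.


Verdict: telescoping — this sum is a zipper: each term contributes \frac{1}{\left(c + 2\right)^{2}} and removes the next index's value, which the following term puts back, closing term by term.
- the binomial theorem: there is no sum-raised-to-a-power identity hiding in these terms.
- telescoping — applicable, and directly so.


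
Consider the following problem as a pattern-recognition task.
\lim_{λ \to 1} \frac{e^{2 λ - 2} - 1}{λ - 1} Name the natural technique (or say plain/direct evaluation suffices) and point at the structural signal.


Verdict: l'Hôpital's rule (0/0) — the 0/0 form at 1 is the signature situation for l'Hôpital's rule. One could equally expand both pieces locally and compare leading terms; the rule does that in one stroke.


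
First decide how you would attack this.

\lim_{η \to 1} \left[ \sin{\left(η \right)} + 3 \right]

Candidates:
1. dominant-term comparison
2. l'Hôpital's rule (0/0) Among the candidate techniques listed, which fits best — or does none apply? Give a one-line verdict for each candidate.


Best approach: no special technique — the function is continuous at 1; evaluation is itself the limit, no machinery required.
- dominant-term comparison: leading-power comparison does not apply to this form.
- l'Hôpital's rule (0/0) — evaluation at the point is determinate, so the rule has nothing to repair.


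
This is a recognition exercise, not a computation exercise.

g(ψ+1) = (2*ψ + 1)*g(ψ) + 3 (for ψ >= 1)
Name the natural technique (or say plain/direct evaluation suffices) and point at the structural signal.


Method: a summation factor — because the multiplier 2*ψ + 1 is index-dependent, divide through by its running product and sum the resulting differences.


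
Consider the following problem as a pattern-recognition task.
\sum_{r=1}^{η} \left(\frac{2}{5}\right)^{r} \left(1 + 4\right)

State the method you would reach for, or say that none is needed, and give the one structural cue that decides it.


Verdict: the geometric series formula — the ratio of consecutive terms is the constant \frac{2}{5}, independent of the index — a geometric sum.


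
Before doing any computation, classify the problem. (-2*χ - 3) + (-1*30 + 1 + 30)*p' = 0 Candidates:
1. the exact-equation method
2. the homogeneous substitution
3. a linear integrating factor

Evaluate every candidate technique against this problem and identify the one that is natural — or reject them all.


Method: no special technique — solved for the derivative, no p appears — this is antidifferentiation in χ wearing ODE clothing.
- the exact-equation method — with the unknown absent from both coefficients, the cross-partial test holds emptily — nothing for the exact method to work on.
- the homogeneous substitution: rescaling both variables together changes the slope, so no ratio substitution collapses it.
- a linear integrating factor: the linear template holds only trivially here (the unknown is absent, so the coefficient is zero) — the method is not the natural label.


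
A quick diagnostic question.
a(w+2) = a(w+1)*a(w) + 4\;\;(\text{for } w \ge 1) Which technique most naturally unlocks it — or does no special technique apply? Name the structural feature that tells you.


Best approach: no special technique — the update rule curves (it is not linear in the unknown sequence), so no superposition-based closed form attaches — iterate or study it directly.


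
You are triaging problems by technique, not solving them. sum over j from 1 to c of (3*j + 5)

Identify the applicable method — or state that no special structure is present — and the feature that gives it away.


Technique: no special technique — no ratio, no shift structure, no binomial pattern: sum the constant-multiple powers of j with known formulas.


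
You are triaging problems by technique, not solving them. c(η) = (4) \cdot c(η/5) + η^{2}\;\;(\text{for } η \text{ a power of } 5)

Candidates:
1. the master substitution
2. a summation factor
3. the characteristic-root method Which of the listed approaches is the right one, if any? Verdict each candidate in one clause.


Verdict: the master substitution — the argument shrinks by the factor 5, so measure the index on a logarithmic scale and the recursion becomes a shift.
- the master substitution — applies; the problem has the shape this method handles.
- a summation factor: the recursion divides its index rather than shifting it — there is no previous-term chain for a summation factor to telescope.
- the characteristic-root method — a divided-index call is not the fixed-shift linear shape that characteristic roots solve.


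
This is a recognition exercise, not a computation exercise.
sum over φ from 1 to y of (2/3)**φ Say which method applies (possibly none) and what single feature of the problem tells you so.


Verdict: the geometric series formula — check a ratio of consecutive terms: it is 2/3, independent of the index, so the geometric formula closes the sum.


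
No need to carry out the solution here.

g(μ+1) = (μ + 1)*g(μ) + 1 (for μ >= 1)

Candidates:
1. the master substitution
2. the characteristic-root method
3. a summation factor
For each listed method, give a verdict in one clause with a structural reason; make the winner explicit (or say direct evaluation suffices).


Verdict: a summation factor — with the index-dependent coefficient μ + 1, dividing by the cumulative product turns the left side into a pure difference.
- the master substitution: the recursive argument is a shift of the index, not a fixed fraction of it.
- the characteristic-root method: the coefficients vary with the index, breaking the constant-coefficient structure the method needs.
- a summation factor: applicable, and directly so.


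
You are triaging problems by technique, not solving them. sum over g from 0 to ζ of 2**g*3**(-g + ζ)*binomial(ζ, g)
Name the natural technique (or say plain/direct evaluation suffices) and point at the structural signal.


Verdict: the binomial theorem — the summand is term g of a binomial expansion in 2 and 3; the whole sum is a single power.


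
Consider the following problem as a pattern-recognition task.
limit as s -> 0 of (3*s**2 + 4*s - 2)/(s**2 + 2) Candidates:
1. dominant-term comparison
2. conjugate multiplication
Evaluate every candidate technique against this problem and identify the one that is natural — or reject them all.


Verdict: no special technique — nothing blocks direct substitution at 0: plug in and finish.
- dominant-term comparison — no dominant power emerges to decide the limit by degree comparison.
- conjugate multiplication — there is no infinity-minus-infinity radical difference to rationalize.


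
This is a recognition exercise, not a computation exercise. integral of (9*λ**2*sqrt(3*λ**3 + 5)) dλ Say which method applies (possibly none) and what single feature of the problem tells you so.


Technique: u-substitution — structure check: outer function, inner expression 3*λ**3 + 5, inner derivative as a factor — the classic u = 3*λ**3 + 5 pattern.


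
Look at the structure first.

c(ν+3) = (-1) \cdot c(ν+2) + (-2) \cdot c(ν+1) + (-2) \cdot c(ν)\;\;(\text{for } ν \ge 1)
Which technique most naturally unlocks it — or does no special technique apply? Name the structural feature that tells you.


Method: the characteristic-root method — the recurrence treats every index alike (constant coefficients, no forcing) — precisely the regime where r^ν trials close it.


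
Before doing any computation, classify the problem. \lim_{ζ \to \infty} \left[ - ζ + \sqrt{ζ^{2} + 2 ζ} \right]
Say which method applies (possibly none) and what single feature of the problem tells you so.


Method: conjugate multiplication — turning the difference into a conjugate-rationalized ratio makes the limit readable.


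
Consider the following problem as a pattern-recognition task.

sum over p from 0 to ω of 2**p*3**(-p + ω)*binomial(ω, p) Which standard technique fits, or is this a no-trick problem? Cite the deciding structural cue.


Diagnosis: the binomial theorem — binomial(ω, p) weighting matched powers of 2 and 3 is the expanded form of (2 + 3)^ω — fold it back up.


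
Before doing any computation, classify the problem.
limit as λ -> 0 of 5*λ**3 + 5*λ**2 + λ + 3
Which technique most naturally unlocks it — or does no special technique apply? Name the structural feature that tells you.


Technique: no special technique — the function is continuous at 0; evaluation is itself the limit, no machinery required.


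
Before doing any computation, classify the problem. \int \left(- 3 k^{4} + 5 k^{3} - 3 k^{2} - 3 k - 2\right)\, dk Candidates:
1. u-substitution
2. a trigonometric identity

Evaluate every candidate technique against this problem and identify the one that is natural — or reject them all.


Verdict: no special technique — nothing composite, nothing rational, nothing trigonometric — each constant-multiple power of k integrates by the power rule alone.
- u-substitution — no substitution does more than relabel what direct integration already handles.
- a trigonometric identity: there is no trigonometric structure at all — the integrand carries no sine or cosine to rewrite.


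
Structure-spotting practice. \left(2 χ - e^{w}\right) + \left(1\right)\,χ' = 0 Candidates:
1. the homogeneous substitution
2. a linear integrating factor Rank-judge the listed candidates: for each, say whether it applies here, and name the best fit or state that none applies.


Verdict: a linear integrating factor — linear in the unknown with genuine forcing: multiply through by the exponential of the integrated coefficient and the left side closes into one derivative.
- the homogeneous substitution: the slope does not depend on the ratio of the variables alone.
- a linear integrating factor — yes, a natural case for it.
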